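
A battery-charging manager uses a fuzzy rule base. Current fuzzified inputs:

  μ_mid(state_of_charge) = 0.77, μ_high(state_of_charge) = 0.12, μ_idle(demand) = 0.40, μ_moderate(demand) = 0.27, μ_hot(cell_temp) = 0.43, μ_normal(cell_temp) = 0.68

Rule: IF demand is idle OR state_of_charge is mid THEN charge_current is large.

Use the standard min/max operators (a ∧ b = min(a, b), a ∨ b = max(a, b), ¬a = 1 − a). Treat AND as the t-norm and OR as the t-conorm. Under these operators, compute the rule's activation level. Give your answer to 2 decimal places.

0.77

firing strength: idle=0.40, mid=0.77; OR[max(a, b)] → w = 0.77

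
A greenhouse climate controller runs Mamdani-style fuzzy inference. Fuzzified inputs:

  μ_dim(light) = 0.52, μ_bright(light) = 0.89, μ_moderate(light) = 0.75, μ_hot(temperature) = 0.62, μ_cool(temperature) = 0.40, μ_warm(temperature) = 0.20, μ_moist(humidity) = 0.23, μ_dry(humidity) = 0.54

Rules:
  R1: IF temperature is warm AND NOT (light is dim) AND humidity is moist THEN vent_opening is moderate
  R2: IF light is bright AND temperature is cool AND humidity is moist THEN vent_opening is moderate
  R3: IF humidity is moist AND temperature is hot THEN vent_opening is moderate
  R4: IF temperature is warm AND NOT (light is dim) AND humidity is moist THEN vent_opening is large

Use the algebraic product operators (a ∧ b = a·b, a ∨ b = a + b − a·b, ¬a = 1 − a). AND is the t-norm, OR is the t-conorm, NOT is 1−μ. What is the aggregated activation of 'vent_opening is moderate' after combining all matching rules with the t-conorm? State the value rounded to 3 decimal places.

R1: warm=0.20, ¬dim=1−0.52=0.48, moist=0.23; AND[a·b] → w = 0.0221
R2: bright=0.89, cool=0.40, moist=0.23; AND[a·b] → w = 0.0819
R3: moist=0.23, hot=0.62; AND[a·b] → w = 0.1426
R4: warm=0.20, ¬dim=1−0.52=0.48, moist=0.23; AND[a·b] → w = 0.0221
Rules with consequent 'moderate': {R1, R2, R3} → strengths 0.0221, 0.0819, 0.1426
Aggregate via t-conorm [a + b − a·b]: 0.2302

0.230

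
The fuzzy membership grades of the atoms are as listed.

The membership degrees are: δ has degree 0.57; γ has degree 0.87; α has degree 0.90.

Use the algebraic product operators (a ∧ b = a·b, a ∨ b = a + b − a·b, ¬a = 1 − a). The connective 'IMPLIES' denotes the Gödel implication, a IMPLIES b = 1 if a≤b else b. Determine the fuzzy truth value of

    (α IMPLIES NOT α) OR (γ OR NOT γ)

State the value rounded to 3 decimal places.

NOT α = 1 − 0.9000 = 0.1000
α IMPLIES NOT α  [Gödel: 1 if a≤b else b] with a=0.9000, b=0.1000 → 0.1000
NOT γ = 1 − 0.8700 = 0.1300
γ OR NOT γ = a + b − a·b on (0.8700, 0.1300) = 0.8869
(α IMPLIES NOT α) OR (γ OR NOT γ) = a + b − a·b on (0.1000, 0.8869) = 0.8982

0.898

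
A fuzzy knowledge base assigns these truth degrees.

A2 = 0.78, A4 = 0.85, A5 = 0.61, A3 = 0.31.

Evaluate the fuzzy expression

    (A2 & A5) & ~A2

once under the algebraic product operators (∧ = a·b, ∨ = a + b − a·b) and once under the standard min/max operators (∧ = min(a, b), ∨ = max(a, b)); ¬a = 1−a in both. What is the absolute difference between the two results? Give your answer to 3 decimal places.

Under algebraic product:
  A2 & A5 = a·b on (0.7800, 0.6100) = 0.4758
  ~A2 = 1 − 0.7800 = 0.2200
  (A2 & A5) & ~A2 = a·b on (0.4758, 0.2200) = 0.1047
  → value = 0.1047
Under standard min/max:
  A2 & A5 = min(a, b) on (0.78, 0.61) = 0.61
  ~A2 = 1 − 0.78 = 0.22
  (A2 & A5) & ~A2 = min(a, b) on (0.61, 0.22) = 0.22
  → value = 0.2200
|0.1047 − 0.2200| = 0.115

0.115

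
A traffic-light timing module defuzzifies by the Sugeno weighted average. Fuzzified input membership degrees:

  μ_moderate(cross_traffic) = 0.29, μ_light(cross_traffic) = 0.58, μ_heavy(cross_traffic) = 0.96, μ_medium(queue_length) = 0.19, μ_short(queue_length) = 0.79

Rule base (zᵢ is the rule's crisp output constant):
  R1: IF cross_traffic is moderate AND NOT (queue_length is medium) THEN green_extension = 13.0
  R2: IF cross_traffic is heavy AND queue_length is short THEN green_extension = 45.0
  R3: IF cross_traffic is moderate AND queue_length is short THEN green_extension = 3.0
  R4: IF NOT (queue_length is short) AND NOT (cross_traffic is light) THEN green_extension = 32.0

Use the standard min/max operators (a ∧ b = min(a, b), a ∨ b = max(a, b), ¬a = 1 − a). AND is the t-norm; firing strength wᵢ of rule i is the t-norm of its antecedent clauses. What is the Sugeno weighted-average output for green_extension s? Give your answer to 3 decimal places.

29.690

R1 (z=13.0): moderate=0.29, ¬medium=1−0.19=0.81; AND[min(a, b)] → w = 0.29
R2 (z=45.0): heavy=0.96, short=0.79; AND[min(a, b)] → w = 0.79
R3 (z=3.0): moderate=0.29, short=0.79; AND[min(a, b)] → w = 0.29
R4 (z=32.0): ¬short=1−0.79=0.21, ¬light=1−0.58=0.42; AND[min(a, b)] → w = 0.21
Weighted average = (0.29·13.0 + 0.79·45.0 + 0.29·3.0 + 0.21·32.0) / (0.29 + 0.79 + 0.29 + 0.21)
  = 46.9100 / 1.5800 = 29.690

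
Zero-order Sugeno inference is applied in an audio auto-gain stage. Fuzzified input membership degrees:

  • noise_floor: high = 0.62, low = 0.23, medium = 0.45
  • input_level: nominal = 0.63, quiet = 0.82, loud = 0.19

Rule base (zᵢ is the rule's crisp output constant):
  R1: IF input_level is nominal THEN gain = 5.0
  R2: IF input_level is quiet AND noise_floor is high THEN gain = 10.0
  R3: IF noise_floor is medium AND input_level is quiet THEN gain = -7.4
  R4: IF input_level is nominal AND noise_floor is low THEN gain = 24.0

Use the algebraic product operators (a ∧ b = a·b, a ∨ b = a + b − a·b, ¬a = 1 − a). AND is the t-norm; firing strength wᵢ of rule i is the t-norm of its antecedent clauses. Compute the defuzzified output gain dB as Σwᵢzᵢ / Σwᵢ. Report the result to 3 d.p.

R1 (z=5.0): nominal=0.63 → w = 0.6300
R2 (z=10.0): quiet=0.82, high=0.62; AND[a·b] → w = 0.5084
R3 (z=-7.4): medium=0.45, quiet=0.82; AND[a·b] → w = 0.3690
R4 (z=24.0): nominal=0.63, low=0.23; AND[a·b] → w = 0.1449
Weighted average = (0.6300·5.0 + 0.5084·10.0 + 0.3690·-7.4 + 0.1449·24.0) / (0.6300 + 0.5084 + 0.3690 + 0.1449)
  = 8.9810 / 1.6523 = 5.435

5.435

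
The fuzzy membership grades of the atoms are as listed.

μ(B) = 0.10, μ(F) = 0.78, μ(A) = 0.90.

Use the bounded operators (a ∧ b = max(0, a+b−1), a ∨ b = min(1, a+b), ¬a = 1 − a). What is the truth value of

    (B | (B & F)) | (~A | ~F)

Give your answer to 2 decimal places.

B & F = max(0, a+b−1) on (0.10, 0.78) = 0.00
B | (B & F) = min(1, a+b) on (0.10, 0.00) = 0.10
~A = 1 − 0.90 = 0.10
~F = 1 − 0.78 = 0.22
~A | ~F = min(1, a+b) on (0.10, 0.22) = 0.32
(B | (B & F)) | (~A | ~F) = min(1, a+b) on (0.10, 0.32) = 0.42

0.42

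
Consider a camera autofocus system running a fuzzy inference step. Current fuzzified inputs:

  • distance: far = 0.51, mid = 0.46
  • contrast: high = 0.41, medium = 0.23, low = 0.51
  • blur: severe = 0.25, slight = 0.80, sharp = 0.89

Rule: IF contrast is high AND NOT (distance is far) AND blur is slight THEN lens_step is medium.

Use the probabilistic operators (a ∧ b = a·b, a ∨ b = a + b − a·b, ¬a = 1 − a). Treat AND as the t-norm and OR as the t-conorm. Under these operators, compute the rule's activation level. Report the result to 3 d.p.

0.161

firing strength: high=0.41, ¬far=1−0.51=0.49, slight=0.80; AND[a·b] → w = 0.1607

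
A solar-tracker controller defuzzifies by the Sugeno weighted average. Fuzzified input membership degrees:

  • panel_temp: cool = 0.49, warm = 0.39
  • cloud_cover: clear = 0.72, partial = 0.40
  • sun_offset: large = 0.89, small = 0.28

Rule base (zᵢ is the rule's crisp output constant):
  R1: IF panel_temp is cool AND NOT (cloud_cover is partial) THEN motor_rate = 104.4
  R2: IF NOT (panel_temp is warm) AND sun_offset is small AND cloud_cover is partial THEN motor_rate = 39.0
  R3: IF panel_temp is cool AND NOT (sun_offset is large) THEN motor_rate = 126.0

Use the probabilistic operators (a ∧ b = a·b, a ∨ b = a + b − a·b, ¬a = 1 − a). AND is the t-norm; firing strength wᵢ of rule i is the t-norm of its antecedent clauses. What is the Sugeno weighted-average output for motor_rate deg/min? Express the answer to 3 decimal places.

R1 (z=104.4): cool=0.49, ¬partial=1−0.40=0.60; AND[a·b] → w = 0.2940
R2 (z=39.0): ¬warm=1−0.39=0.61, small=0.28, partial=0.40; AND[a·b] → w = 0.0683
R3 (z=126.0): cool=0.49, ¬large=1−0.89=0.11; AND[a·b] → w = 0.0539
Weighted average = (0.2940·104.4 + 0.0683·39.0 + 0.0539·126.0) / (0.2940 + 0.0683 + 0.0539)
  = 40.1495 / 0.4162 = 96.462

96.462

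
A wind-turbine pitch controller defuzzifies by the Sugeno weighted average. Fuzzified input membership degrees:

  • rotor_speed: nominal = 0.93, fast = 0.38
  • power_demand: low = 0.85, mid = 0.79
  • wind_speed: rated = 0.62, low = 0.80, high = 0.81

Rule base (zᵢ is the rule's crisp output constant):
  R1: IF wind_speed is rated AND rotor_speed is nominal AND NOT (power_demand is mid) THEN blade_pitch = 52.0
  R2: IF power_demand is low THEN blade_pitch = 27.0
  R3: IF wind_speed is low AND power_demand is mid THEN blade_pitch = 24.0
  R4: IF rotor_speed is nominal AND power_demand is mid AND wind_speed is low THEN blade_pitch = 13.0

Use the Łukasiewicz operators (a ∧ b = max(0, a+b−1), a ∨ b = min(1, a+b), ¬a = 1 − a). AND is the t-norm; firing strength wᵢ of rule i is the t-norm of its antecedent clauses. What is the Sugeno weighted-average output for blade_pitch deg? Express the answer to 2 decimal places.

R1 (z=52.0): rated=0.62, nominal=0.93, ¬mid=1−0.79=0.21; AND[max(0, a+b−1)] → w = 0.00
R2 (z=27.0): low=0.85 → w = 0.85
R3 (z=24.0): low=0.80, mid=0.79; AND[max(0, a+b−1)] → w = 0.59
R4 (z=13.0): nominal=0.93, mid=0.79, low=0.80; AND[max(0, a+b−1)] → w = 0.52
Weighted average = (0.00·52.0 + 0.85·27.0 + 0.59·24.0 + 0.52·13.0) / (0.00 + 0.85 + 0.59 + 0.52)
  = 43.8700 / 1.9600 = 22.38

22.38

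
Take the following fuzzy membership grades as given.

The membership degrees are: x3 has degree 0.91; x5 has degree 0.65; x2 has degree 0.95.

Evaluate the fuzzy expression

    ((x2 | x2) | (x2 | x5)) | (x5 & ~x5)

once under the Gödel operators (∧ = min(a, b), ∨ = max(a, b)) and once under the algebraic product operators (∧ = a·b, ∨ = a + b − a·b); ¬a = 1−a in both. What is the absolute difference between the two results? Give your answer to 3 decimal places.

0.050

Under Gödel:
  x2 | x2 = max(a, b) on (0.95, 0.95) = 0.95
  x2 | x5 = max(a, b) on (0.95, 0.65) = 0.95
  (x2 | x2) | (x2 | x5) = max(a, b) on (0.95, 0.95) = 0.95
  ~x5 = 1 − 0.65 = 0.35
  x5 & ~x5 = min(a, b) on (0.65, 0.35) = 0.35
  ((x2 | x2) | (x2 | x5)) | (x5 & ~x5) = max(a, b) on (0.95, 0.35) = 0.95
  → value = 0.9500
Under algebraic product:
  x2 | x2 = a + b − a·b on (0.9500, 0.9500) = 0.9975
  x2 | x5 = a + b − a·b on (0.9500, 0.6500) = 0.9825
  (x2 | x2) | (x2 | x5) = a + b − a·b on (0.9975, 0.9825) = 1.0000
  ~x5 = 1 − 0.6500 = 0.3500
  x5 & ~x5 = a·b on (0.6500, 0.3500) = 0.2275
  ((x2 | x2) | (x2 | x5)) | (x5 & ~x5) = a + b − a·b on (1.0000, 0.2275) = 1.0000
  → value = 1.0000
|0.9500 − 1.0000| = 0.050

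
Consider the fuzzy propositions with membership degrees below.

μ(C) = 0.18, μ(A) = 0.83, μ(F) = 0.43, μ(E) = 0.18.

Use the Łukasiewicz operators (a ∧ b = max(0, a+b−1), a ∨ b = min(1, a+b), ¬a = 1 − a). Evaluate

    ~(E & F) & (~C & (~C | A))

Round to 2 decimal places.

0.82

E & F = max(0, a+b−1) on (0.18, 0.43) = 0.00
~(E & F) = 1 − 0.00 = 1.00
~C = 1 − 0.18 = 0.82
~C = 1 − 0.18 = 0.82
~C | A = min(1, a+b) on (0.82, 0.83) = 1.00
~C & (~C | A) = max(0, a+b−1) on (0.82, 1.00) = 0.82
~(E & F) & (~C & (~C | A)) = max(0, a+b−1) on (1.00, 0.82) = 0.82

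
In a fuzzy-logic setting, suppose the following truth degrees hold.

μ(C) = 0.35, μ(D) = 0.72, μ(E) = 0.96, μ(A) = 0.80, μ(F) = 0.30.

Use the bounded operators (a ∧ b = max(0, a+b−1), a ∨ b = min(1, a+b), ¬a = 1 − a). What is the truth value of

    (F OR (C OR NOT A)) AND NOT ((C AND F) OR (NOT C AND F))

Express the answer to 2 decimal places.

0.85

NOT A = 1 − 0.80 = 0.20
C OR NOT A = min(1, a+b) on (0.35, 0.20) = 0.55
F OR (C OR NOT A) = min(1, a+b) on (0.30, 0.55) = 0.85
C AND F = max(0, a+b−1) on (0.35, 0.30) = 0.00
NOT C = 1 − 0.35 = 0.65
NOT C AND F = max(0, a+b−1) on (0.65, 0.30) = 0.00
(C AND F) OR (NOT C AND F) = min(1, a+b) on (0.00, 0.00) = 0.00
NOT ((C AND F) OR (NOT C AND F)) = 1 − 0.00 = 1.00
(F OR (C OR NOT A)) AND NOT ((C AND F) OR (NOT C AND F)) = max(0, a+b−1) on (0.85, 1.00) = 0.85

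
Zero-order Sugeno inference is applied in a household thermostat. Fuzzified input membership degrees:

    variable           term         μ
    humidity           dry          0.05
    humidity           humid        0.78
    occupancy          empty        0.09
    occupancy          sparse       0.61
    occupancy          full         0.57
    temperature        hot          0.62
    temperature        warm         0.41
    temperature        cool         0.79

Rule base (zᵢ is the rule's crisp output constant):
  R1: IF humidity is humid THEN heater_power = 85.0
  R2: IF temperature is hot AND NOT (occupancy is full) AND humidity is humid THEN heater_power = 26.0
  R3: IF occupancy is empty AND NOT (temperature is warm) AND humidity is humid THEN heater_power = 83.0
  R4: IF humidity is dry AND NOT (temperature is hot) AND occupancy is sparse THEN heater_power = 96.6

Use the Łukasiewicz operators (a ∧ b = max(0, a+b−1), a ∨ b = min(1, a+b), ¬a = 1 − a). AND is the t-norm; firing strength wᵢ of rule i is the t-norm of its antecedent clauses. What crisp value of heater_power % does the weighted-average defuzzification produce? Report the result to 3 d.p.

85.000

R1 (z=85.0): humid=0.78 → w = 0.78
R2 (z=26.0): hot=0.62, ¬full=1−0.57=0.43, humid=0.78; AND[max(0, a+b−1)] → w = 0.00
R3 (z=83.0): empty=0.09, ¬warm=1−0.41=0.59, humid=0.78; AND[max(0, a+b−1)] → w = 0.00
R4 (z=96.6): dry=0.05, ¬hot=1−0.62=0.38, sparse=0.61; AND[max(0, a+b−1)] → w = 0.00
Weighted average = (0.78·85.0 + 0.00·26.0 + 0.00·83.0 + 0.00·96.6) / (0.78 + 0.00 + 0.00 + 0.00)
  = 66.3000 / 0.7800 = 85.000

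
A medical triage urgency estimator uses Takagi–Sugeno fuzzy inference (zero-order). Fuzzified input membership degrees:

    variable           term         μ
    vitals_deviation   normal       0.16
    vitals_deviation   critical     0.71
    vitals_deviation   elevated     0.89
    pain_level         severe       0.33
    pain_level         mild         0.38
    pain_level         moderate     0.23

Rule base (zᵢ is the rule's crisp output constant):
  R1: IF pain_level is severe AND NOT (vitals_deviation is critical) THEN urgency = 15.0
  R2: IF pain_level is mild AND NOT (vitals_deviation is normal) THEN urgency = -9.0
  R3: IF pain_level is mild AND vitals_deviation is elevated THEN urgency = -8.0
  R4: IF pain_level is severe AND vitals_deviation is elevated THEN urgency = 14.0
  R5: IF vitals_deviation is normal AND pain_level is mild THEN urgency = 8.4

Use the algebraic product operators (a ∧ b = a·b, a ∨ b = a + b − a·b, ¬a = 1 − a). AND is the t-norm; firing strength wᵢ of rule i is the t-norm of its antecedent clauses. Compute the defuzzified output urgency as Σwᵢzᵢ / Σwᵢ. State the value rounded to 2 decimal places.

0.43

R1 (z=15.0): severe=0.33, ¬critical=1−0.71=0.29; AND[a·b] → w = 0.0957
R2 (z=-9.0): mild=0.38, ¬normal=1−0.16=0.84; AND[a·b] → w = 0.3192
R3 (z=-8.0): mild=0.38, elevated=0.89; AND[a·b] → w = 0.3382
R4 (z=14.0): severe=0.33, elevated=0.89; AND[a·b] → w = 0.2937
R5 (z=8.4): normal=0.16, mild=0.38; AND[a·b] → w = 0.0608
Weighted average = (0.0957·15.0 + 0.3192·-9.0 + 0.3382·-8.0 + 0.2937·14.0 + 0.0608·8.4) / (0.0957 + 0.3192 + 0.3382 + 0.2937 + 0.0608)
  = 0.4796 / 1.1076 = 0.43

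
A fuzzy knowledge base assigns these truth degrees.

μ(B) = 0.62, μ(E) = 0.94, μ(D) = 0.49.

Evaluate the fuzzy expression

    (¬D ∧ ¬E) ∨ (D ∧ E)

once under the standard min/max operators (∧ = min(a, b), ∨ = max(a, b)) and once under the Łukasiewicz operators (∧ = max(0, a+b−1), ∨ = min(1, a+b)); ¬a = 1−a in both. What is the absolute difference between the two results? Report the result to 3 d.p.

Under standard min/max:
  ¬D = 1 − 0.49 = 0.51
  ¬E = 1 − 0.94 = 0.06
  ¬D ∧ ¬E = min(a, b) on (0.51, 0.06) = 0.06
  D ∧ E = min(a, b) on (0.49, 0.94) = 0.49
  (¬D ∧ ¬E) ∨ (D ∧ E) = max(a, b) on (0.06, 0.49) = 0.49
  → value = 0.4900
Under Łukasiewicz:
  ¬D = 1 − 0.49 = 0.51
  ¬E = 1 − 0.94 = 0.06
  ¬D ∧ ¬E = max(0, a+b−1) on (0.51, 0.06) = 0.00
  D ∧ E = max(0, a+b−1) on (0.49, 0.94) = 0.43
  (¬D ∧ ¬E) ∨ (D ∧ E) = min(1, a+b) on (0.00, 0.43) = 0.43
  → value = 0.4300
|0.4900 − 0.4300| = 0.060

0.060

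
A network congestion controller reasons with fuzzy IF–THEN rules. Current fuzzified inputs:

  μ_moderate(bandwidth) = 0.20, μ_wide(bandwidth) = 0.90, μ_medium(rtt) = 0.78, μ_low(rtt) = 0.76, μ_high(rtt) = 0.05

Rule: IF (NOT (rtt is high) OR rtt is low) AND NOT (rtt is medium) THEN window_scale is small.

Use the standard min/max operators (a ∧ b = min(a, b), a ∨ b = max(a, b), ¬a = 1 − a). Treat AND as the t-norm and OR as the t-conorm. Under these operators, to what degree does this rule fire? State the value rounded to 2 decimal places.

0.22

firing strength: (¬high=1−0.05=0.95 OR low=0.76) = 0.95; AND[min(a, b)] with ¬medium=1−0.78=0.22 → w = 0.22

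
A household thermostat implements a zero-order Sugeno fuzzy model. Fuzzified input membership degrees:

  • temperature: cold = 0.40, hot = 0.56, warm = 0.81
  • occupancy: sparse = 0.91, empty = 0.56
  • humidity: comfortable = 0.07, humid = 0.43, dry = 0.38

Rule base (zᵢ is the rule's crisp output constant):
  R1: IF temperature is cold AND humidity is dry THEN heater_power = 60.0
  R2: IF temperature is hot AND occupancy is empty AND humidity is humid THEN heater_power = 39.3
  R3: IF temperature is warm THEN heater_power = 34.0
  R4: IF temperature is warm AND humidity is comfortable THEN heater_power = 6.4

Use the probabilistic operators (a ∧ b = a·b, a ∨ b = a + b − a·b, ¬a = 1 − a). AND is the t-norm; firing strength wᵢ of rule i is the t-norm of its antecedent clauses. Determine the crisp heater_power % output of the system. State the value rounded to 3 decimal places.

R1 (z=60.0): cold=0.40, dry=0.38; AND[a·b] → w = 0.1520
R2 (z=39.3): hot=0.56, empty=0.56, humid=0.43; AND[a·b] → w = 0.1348
R3 (z=34.0): warm=0.81 → w = 0.8100
R4 (z=6.4): warm=0.81, comfortable=0.07; AND[a·b] → w = 0.0567
Weighted average = (0.1520·60.0 + 0.1348·39.3 + 0.8100·34.0 + 0.0567·6.4) / (0.1520 + 0.1348 + 0.8100 + 0.0567)
  = 42.3224 / 1.1535 = 36.689

36.689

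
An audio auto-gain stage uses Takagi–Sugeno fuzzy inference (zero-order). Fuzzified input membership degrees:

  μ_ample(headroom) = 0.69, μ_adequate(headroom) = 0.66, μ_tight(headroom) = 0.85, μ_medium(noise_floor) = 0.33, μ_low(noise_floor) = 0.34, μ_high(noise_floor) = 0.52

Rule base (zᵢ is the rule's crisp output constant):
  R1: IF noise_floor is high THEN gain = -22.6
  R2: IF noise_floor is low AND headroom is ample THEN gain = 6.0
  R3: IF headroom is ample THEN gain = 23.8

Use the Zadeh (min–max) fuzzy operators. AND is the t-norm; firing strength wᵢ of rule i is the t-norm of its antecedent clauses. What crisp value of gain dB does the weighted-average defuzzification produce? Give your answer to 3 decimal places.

4.329

R1 (z=-22.6): high=0.52 → w = 0.52
R2 (z=6.0): low=0.34, ample=0.69; AND[min(a, b)] → w = 0.34
R3 (z=23.8): ample=0.69 → w = 0.69
Weighted average = (0.52·-22.6 + 0.34·6.0 + 0.69·23.8) / (0.52 + 0.34 + 0.69)
  = 6.7100 / 1.5500 = 4.329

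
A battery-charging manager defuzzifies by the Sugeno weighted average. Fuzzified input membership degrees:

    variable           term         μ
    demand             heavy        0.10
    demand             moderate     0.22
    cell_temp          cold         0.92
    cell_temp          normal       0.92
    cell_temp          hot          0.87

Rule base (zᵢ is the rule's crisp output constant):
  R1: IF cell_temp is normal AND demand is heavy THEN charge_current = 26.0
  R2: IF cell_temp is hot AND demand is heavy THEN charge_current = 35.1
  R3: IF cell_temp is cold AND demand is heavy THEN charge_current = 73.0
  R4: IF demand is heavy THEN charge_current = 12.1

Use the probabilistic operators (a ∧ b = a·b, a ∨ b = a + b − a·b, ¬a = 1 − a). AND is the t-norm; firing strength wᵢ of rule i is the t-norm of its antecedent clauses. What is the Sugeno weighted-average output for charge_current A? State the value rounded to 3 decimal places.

36.042

R1 (z=26.0): normal=0.92, heavy=0.10; AND[a·b] → w = 0.0920
R2 (z=35.1): hot=0.87, heavy=0.10; AND[a·b] → w = 0.0870
R3 (z=73.0): cold=0.92, heavy=0.10; AND[a·b] → w = 0.0920
R4 (z=12.1): heavy=0.10 → w = 0.1000
Weighted average = (0.0920·26.0 + 0.0870·35.1 + 0.0920·73.0 + 0.1000·12.1) / (0.0920 + 0.0870 + 0.0920 + 0.1000)
  = 13.3717 / 0.3710 = 36.042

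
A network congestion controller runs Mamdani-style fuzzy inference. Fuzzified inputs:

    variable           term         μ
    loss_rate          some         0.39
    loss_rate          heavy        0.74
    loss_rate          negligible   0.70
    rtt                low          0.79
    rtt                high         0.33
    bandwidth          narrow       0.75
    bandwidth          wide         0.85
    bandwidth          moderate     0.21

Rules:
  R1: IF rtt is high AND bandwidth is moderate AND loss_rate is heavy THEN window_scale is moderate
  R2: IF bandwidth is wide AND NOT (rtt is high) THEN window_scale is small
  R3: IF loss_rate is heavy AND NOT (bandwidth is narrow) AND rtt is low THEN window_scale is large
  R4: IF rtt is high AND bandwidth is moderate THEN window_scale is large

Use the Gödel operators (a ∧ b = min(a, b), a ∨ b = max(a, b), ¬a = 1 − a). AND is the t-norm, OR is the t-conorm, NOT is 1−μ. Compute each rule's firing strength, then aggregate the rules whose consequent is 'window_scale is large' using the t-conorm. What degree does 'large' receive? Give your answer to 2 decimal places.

R1: high=0.33, moderate=0.21, heavy=0.74; AND[min(a, b)] → w = 0.21
R2: wide=0.85, ¬high=1−0.33=0.67; AND[min(a, b)] → w = 0.67
R3: heavy=0.74, ¬narrow=1−0.75=0.25, low=0.79; AND[min(a, b)] → w = 0.25
R4: high=0.33, moderate=0.21; AND[min(a, b)] → w = 0.21
Rules with consequent 'large': {R3, R4} → strengths 0.25, 0.21
Aggregate via t-conorm [max(a, b)]: 0.25

0.25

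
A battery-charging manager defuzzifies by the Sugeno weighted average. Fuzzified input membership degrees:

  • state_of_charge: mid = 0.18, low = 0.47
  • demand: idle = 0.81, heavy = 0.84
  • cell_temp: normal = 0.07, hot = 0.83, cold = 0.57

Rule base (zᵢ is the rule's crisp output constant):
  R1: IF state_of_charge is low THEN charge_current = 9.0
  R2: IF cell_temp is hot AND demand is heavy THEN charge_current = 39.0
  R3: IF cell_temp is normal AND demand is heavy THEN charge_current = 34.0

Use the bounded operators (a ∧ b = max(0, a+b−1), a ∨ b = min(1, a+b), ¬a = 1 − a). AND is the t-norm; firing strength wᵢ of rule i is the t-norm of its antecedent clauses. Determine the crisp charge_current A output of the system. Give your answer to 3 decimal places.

26.632

R1 (z=9.0): low=0.47 → w = 0.47
R2 (z=39.0): hot=0.83, heavy=0.84; AND[max(0, a+b−1)] → w = 0.67
R3 (z=34.0): normal=0.07, heavy=0.84; AND[max(0, a+b−1)] → w = 0.00
Weighted average = (0.47·9.0 + 0.67·39.0 + 0.00·34.0) / (0.47 + 0.67 + 0.00)
  = 30.3600 / 1.1400 = 26.632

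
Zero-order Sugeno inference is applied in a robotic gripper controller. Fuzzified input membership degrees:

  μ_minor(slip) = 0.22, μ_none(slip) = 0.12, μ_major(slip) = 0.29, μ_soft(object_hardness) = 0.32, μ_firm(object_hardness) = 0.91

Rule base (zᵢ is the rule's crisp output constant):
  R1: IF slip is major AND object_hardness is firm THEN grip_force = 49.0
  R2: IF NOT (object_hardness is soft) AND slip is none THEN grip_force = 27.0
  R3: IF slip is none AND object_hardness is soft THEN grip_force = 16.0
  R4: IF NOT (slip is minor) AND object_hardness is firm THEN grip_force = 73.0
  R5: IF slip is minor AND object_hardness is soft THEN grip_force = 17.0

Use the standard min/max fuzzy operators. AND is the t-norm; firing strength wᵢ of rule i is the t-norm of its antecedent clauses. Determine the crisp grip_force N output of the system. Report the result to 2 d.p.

52.32

R1 (z=49.0): major=0.29, firm=0.91; AND[min(a, b)] → w = 0.29
R2 (z=27.0): ¬soft=1−0.32=0.68, none=0.12; AND[min(a, b)] → w = 0.12
R3 (z=16.0): none=0.12, soft=0.32; AND[min(a, b)] → w = 0.12
R4 (z=73.0): ¬minor=1−0.22=0.78, firm=0.91; AND[min(a, b)] → w = 0.78
R5 (z=17.0): minor=0.22, soft=0.32; AND[min(a, b)] → w = 0.22
Weighted average = (0.29·49.0 + 0.12·27.0 + 0.12·16.0 + 0.78·73.0 + 0.22·17.0) / (0.29 + 0.12 + 0.12 + 0.78 + 0.22)
  = 80.0500 / 1.5300 = 52.32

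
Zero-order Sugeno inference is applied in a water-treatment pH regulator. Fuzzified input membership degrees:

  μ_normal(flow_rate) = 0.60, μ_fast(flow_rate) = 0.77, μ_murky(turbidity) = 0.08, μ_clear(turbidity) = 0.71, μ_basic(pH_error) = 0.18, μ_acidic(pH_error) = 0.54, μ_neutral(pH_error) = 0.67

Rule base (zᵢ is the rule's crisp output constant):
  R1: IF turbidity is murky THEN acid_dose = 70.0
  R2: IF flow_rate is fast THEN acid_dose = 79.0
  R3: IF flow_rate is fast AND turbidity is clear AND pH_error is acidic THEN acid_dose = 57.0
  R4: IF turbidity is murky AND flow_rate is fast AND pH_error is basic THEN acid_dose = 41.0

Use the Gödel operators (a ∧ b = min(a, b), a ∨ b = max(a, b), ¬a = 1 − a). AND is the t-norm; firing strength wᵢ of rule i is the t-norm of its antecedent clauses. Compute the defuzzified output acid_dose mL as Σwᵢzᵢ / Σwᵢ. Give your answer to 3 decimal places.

R1 (z=70.0): murky=0.08 → w = 0.08
R2 (z=79.0): fast=0.77 → w = 0.77
R3 (z=57.0): fast=0.77, clear=0.71, acidic=0.54; AND[min(a, b)] → w = 0.54
R4 (z=41.0): murky=0.08, fast=0.77, basic=0.18; AND[min(a, b)] → w = 0.08
Weighted average = (0.08·70.0 + 0.77·79.0 + 0.54·57.0 + 0.08·41.0) / (0.08 + 0.77 + 0.54 + 0.08)
  = 100.4900 / 1.4700 = 68.361

68.361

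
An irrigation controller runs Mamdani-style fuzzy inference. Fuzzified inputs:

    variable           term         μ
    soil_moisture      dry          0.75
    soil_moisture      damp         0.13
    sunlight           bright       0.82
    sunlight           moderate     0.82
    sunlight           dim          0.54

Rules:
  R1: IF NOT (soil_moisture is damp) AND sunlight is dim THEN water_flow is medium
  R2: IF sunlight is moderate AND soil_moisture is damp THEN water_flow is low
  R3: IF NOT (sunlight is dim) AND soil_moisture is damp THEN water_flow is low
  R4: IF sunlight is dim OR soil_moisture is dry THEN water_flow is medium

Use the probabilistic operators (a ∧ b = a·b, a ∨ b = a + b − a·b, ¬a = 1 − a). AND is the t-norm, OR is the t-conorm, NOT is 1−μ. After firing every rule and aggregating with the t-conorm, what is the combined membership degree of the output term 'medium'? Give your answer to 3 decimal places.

R1: ¬damp=1−0.13=0.87, dim=0.54; AND[a·b] → w = 0.4698
R2: moderate=0.82, damp=0.13; AND[a·b] → w = 0.1066
R3: ¬dim=1−0.54=0.46, damp=0.13; AND[a·b] → w = 0.0598
R4: dim=0.54, dry=0.75; OR[a + b − a·b] → w = 0.8850
Rules with consequent 'medium': {R1, R4} → strengths 0.4698, 0.8850
Aggregate via t-conorm [a + b − a·b]: 0.9390

0.939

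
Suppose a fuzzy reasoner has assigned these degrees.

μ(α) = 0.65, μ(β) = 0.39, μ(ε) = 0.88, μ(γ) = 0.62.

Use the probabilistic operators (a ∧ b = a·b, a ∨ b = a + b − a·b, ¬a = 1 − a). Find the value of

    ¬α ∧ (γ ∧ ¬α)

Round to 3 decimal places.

¬α = 1 − 0.6500 = 0.3500
¬α = 1 − 0.6500 = 0.3500
γ ∧ ¬α = a·b on (0.6200, 0.3500) = 0.2170
¬α ∧ (γ ∧ ¬α) = a·b on (0.3500, 0.2170) = 0.0759

0.076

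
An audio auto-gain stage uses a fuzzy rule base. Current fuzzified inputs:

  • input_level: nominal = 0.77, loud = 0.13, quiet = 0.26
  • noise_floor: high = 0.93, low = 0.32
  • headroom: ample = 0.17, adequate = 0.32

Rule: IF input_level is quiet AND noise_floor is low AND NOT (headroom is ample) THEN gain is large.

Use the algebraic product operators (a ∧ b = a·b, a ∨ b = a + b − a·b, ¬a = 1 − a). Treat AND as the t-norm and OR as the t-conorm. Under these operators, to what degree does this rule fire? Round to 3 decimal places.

firing strength: quiet=0.26, low=0.32, ¬ample=1−0.17=0.83; AND[a·b] → w = 0.0691

0.069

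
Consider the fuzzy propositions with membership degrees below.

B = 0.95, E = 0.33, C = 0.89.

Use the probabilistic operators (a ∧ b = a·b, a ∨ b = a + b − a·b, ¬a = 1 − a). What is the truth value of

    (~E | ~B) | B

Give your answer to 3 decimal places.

0.984

~E = 1 − 0.3300 = 0.6700
~B = 1 − 0.9500 = 0.0500
~E | ~B = a + b − a·b on (0.6700, 0.0500) = 0.6865
(~E | ~B) | B = a + b − a·b on (0.6865, 0.9500) = 0.9843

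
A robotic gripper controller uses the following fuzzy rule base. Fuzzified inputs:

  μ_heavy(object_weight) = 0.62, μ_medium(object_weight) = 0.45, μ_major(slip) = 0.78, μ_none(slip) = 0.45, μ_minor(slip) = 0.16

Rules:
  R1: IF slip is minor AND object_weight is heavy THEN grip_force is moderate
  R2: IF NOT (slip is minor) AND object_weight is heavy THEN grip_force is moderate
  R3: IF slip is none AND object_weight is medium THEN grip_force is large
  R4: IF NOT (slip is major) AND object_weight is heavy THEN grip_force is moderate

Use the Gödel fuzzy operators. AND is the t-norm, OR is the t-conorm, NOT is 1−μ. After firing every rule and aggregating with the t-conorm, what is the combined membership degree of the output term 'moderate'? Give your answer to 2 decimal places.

0.62

R1: minor=0.16, heavy=0.62; AND[min(a, b)] → w = 0.16
R2: ¬minor=1−0.16=0.84, heavy=0.62; AND[min(a, b)] → w = 0.62
R3: none=0.45, medium=0.45; AND[min(a, b)] → w = 0.45
R4: ¬major=1−0.78=0.22, heavy=0.62; AND[min(a, b)] → w = 0.22
Rules with consequent 'moderate': {R1, R2, R4} → strengths 0.16, 0.62, 0.22
Aggregate via t-conorm [max(a, b)]: 0.62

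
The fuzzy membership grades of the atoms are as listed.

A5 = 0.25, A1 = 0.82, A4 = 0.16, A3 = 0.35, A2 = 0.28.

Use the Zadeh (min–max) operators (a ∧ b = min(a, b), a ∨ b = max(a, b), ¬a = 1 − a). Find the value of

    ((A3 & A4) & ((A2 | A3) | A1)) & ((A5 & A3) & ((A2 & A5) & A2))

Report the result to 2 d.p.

A3 & A4 = min(a, b) on (0.35, 0.16) = 0.16
A2 | A3 = max(a, b) on (0.28, 0.35) = 0.35
(A2 | A3) | A1 = max(a, b) on (0.35, 0.82) = 0.82
(A3 & A4) & ((A2 | A3) | A1) = min(a, b) on (0.16, 0.82) = 0.16
A5 & A3 = min(a, b) on (0.25, 0.35) = 0.25
A2 & A5 = min(a, b) on (0.28, 0.25) = 0.25
(A2 & A5) & A2 = min(a, b) on (0.25, 0.28) = 0.25
(A5 & A3) & ((A2 & A5) & A2) = min(a, b) on (0.25, 0.25) = 0.25
((A3 & A4) & ((A2 | A3) | A1)) & ((A5 & A3) & ((A2 & A5) & A2)) = min(a, b) on (0.16, 0.25) = 0.16

0.16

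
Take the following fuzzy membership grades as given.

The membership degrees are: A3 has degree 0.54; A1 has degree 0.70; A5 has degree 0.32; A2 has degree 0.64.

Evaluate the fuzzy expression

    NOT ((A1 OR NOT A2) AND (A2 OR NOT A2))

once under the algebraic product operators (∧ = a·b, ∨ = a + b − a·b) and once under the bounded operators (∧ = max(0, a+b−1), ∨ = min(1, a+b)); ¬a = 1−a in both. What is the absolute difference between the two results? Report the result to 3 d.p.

0.378

Under algebraic product:
  NOT A2 = 1 − 0.6400 = 0.3600
  A1 OR NOT A2 = a + b − a·b on (0.7000, 0.3600) = 0.8080
  NOT A2 = 1 − 0.6400 = 0.3600
  A2 OR NOT A2 = a + b − a·b on (0.6400, 0.3600) = 0.7696
  (A1 OR NOT A2) AND (A2 OR NOT A2) = a·b on (0.8080, 0.7696) = 0.6218
  NOT ((A1 OR NOT A2) AND (A2 OR NOT A2)) = 1 − 0.6218 = 0.3782
  → value = 0.3782
Under bounded:
  NOT A2 = 1 − 0.64 = 0.36
  A1 OR NOT A2 = min(1, a+b) on (0.70, 0.36) = 1.00
  NOT A2 = 1 − 0.64 = 0.36
  A2 OR NOT A2 = min(1, a+b) on (0.64, 0.36) = 1.00
  (A1 OR NOT A2) AND (A2 OR NOT A2) = max(0, a+b−1) on (1.00, 1.00) = 1.00
  NOT ((A1 OR NOT A2) AND (A2 OR NOT A2)) = 1 − 1.00 = 0.00
  → value = 0.0000
|0.3782 − 0.0000| = 0.378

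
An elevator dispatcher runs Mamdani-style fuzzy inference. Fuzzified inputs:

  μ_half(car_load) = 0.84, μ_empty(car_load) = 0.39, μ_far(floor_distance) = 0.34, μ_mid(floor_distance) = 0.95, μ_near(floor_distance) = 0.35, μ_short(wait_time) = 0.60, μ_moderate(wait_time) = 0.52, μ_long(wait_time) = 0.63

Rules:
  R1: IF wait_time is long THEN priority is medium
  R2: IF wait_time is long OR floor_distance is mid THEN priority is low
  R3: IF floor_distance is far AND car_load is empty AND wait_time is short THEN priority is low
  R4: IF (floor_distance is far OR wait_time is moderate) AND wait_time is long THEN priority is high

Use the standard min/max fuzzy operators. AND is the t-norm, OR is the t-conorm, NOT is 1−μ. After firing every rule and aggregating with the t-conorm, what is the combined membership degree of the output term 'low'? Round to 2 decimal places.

0.95

R1: long=0.63 → w = 0.63
R2: long=0.63, mid=0.95; OR[max(a, b)] → w = 0.95
R3: far=0.34, empty=0.39, short=0.60; AND[min(a, b)] → w = 0.34
R4: (far=0.34 OR moderate=0.52) = 0.52; AND[min(a, b)] with long=0.63 → w = 0.52
Rules with consequent 'low': {R2, R3} → strengths 0.95, 0.34
Aggregate via t-conorm [max(a, b)]: 0.95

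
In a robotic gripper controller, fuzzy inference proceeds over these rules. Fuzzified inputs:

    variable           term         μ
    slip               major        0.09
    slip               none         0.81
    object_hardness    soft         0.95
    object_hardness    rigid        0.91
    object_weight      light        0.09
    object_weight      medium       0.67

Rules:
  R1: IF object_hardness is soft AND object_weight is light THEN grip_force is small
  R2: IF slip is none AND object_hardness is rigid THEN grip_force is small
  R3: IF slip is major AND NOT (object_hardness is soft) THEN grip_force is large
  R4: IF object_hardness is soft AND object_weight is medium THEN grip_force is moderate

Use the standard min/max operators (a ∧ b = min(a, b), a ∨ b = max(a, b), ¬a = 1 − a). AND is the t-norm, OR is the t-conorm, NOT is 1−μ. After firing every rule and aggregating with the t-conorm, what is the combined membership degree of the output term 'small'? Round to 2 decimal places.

0.81

R1: soft=0.95, light=0.09; AND[min(a, b)] → w = 0.09
R2: none=0.81, rigid=0.91; AND[min(a, b)] → w = 0.81
R3: major=0.09, ¬soft=1−0.95=0.05; AND[min(a, b)] → w = 0.05
R4: soft=0.95, medium=0.67; AND[min(a, b)] → w = 0.67
Rules with consequent 'small': {R1, R2} → strengths 0.09, 0.81
Aggregate via t-conorm [max(a, b)]: 0.81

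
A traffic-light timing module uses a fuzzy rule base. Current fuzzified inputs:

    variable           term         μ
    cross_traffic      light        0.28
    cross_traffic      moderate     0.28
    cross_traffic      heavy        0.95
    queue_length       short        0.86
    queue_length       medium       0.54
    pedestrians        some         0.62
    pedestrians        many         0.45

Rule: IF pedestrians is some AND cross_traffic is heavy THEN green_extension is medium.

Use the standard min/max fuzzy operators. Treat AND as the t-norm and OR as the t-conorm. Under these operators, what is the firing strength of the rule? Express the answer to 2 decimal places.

firing strength: some=0.62, heavy=0.95; AND[min(a, b)] → w = 0.62

0.62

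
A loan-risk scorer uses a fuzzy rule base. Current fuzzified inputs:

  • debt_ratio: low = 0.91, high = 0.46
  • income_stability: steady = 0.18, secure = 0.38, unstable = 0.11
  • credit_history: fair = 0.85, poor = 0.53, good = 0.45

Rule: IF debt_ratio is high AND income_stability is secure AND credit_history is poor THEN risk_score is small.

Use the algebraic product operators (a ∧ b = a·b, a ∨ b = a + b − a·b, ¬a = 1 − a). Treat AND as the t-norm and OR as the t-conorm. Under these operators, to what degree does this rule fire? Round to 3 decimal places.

0.093

firing strength: high=0.46, secure=0.38, poor=0.53; AND[a·b] → w = 0.0926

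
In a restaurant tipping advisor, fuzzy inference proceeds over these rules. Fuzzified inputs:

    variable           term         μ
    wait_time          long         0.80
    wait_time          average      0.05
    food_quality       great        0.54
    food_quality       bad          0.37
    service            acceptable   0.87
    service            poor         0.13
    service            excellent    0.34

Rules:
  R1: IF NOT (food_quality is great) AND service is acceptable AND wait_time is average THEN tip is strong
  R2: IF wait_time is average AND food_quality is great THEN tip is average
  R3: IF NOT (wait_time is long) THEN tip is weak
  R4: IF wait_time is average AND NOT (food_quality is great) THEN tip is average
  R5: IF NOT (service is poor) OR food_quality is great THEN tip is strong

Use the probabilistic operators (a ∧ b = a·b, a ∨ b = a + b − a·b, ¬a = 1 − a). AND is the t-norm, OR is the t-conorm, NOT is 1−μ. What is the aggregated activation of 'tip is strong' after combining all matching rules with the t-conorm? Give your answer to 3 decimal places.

R1: ¬great=1−0.54=0.46, acceptable=0.87, average=0.05; AND[a·b] → w = 0.0200
R2: average=0.05, great=0.54; AND[a·b] → w = 0.0270
R3: ¬long=1−0.80=0.20 → w = 0.2000
R4: average=0.05, ¬great=1−0.54=0.46; AND[a·b] → w = 0.0230
R5: ¬poor=1−0.13=0.87, great=0.54; OR[a + b − a·b] → w = 0.9402
Rules with consequent 'strong': {R1, R5} → strengths 0.0200, 0.9402
Aggregate via t-conorm [a + b − a·b]: 0.9414

0.941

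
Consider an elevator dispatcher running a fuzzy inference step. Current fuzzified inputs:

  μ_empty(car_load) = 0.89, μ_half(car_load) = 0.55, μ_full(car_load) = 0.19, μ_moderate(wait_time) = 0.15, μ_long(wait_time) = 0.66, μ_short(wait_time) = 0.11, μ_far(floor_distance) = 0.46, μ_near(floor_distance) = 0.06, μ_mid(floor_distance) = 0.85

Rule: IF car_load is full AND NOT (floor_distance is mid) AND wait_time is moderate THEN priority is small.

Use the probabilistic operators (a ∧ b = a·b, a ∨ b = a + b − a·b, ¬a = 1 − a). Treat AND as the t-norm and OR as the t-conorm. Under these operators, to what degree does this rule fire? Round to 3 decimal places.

0.004

firing strength: full=0.19, ¬mid=1−0.85=0.15, moderate=0.15; AND[a·b] → w = 0.0043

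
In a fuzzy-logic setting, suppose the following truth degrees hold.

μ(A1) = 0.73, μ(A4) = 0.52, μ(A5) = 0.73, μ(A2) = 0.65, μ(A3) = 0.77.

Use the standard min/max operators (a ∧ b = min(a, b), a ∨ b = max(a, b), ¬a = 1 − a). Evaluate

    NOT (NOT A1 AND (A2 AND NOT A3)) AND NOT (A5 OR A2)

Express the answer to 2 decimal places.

NOT A1 = 1 − 0.73 = 0.27
NOT A3 = 1 − 0.77 = 0.23
A2 AND NOT A3 = min(a, b) on (0.65, 0.23) = 0.23
NOT A1 AND (A2 AND NOT A3) = min(a, b) on (0.27, 0.23) = 0.23
NOT (NOT A1 AND (A2 AND NOT A3)) = 1 − 0.23 = 0.77
A5 OR A2 = max(a, b) on (0.73, 0.65) = 0.73
NOT (A5 OR A2) = 1 − 0.73 = 0.27
NOT (NOT A1 AND (A2 AND NOT A3)) AND NOT (A5 OR A2) = min(a, b) on (0.77, 0.27) = 0.27

0.27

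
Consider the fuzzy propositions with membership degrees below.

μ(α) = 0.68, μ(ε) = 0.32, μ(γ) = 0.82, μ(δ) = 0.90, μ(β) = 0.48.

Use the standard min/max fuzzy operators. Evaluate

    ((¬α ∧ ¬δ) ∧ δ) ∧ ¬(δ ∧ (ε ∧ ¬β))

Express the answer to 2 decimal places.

0.10

¬α = 1 − 0.68 = 0.32
¬δ = 1 − 0.90 = 0.10
¬α ∧ ¬δ = min(a, b) on (0.32, 0.10) = 0.10
(¬α ∧ ¬δ) ∧ δ = min(a, b) on (0.10, 0.90) = 0.10
¬β = 1 − 0.48 = 0.52
ε ∧ ¬β = min(a, b) on (0.32, 0.52) = 0.32
δ ∧ (ε ∧ ¬β) = min(a, b) on (0.90, 0.32) = 0.32
¬(δ ∧ (ε ∧ ¬β)) = 1 − 0.32 = 0.68
((¬α ∧ ¬δ) ∧ δ) ∧ ¬(δ ∧ (ε ∧ ¬β)) = min(a, b) on (0.10, 0.68) = 0.10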